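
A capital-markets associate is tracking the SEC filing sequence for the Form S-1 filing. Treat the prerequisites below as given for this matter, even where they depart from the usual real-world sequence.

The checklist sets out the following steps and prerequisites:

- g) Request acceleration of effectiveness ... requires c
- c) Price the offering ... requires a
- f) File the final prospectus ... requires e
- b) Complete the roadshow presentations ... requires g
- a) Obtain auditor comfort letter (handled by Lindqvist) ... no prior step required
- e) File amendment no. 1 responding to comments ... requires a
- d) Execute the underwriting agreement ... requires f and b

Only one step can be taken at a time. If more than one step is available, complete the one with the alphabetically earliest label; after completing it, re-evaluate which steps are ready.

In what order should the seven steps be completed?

Only a has no prerequisites, so it is first.
Now c and e have their prerequisites met. c has the earlier label, so c next.
Ready: e and g. e has the earlier label → e.
f now also ready, so the ready set is {f, g}; f has the earlier label → f.
g needed c, now all done → g.
b is the only step now ready → b.
d needed b and f, now all done → d.

a, c, e, f, g, b, d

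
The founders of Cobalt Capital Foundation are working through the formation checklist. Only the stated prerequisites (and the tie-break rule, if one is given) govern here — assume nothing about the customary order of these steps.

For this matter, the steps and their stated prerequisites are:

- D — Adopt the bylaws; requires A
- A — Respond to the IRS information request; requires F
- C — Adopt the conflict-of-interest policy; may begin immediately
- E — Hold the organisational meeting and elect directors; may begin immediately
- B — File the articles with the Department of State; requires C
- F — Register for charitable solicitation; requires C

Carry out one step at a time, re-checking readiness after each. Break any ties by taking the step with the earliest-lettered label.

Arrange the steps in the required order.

C → B → E → F → A → D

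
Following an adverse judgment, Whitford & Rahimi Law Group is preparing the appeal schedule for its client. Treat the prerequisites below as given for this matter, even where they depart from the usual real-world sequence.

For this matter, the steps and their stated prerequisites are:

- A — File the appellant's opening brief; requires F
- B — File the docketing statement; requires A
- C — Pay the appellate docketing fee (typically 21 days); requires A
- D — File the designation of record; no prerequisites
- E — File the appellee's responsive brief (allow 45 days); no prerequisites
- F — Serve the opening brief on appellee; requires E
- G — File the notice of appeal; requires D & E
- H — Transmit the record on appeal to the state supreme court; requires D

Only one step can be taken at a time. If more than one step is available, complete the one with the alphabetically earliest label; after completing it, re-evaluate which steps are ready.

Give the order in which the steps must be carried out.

D and E have no prerequisites; D has the earlier label, so D is first.
E and H are both available; E has the earlier label → E.
Ready: F, G and H. F has the earlier label → F.
Now A, G and H have their prerequisites met. A has the earlier label, so A next.
B and C now also ready, so the ready set is {B, C, G, H}; B has the earlier label → B.
C, G and H are all available; C has the earlier label → C.
Ready: G and H. G has the earlier label → G.
H needed D, now all done → H.

D E F A B C G H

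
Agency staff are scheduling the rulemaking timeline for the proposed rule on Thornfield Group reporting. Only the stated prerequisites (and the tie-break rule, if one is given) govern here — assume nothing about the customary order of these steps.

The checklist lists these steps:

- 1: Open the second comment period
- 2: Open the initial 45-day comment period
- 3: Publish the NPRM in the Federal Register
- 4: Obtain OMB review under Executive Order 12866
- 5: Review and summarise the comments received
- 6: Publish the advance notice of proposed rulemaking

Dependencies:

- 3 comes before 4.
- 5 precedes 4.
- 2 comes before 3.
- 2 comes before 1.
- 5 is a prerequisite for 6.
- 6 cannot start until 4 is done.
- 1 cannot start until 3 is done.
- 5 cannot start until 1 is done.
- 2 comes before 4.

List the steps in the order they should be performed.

2 3 1 5 4 6

Only 2 has no prerequisites, so it is first.
Next only 3 has its prerequisites met → 3.
1 needed 2 and 3, now all done → 1.
5 needed 1, now all done → 5.
4 is the only step now ready → 4.
That leaves 6 as the only ready step → 6.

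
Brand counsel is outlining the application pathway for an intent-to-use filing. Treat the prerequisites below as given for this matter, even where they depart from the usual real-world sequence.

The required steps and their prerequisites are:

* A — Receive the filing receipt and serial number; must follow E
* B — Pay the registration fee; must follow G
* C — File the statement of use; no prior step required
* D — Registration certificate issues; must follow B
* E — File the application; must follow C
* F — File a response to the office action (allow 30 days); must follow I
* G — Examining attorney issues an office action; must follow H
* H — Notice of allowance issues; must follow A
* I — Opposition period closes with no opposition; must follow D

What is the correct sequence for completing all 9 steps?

C, E, A, H, G, B, D, I, F

Only C has no prerequisites, so it is first.
E is the only step now ready → E.
Next only A has its prerequisites met → A.
H needed A, now all done → H.
G needed H, now all done → G.
B needed G, now all done → B.
Next only D has its prerequisites met → D.
Next only I has its prerequisites met → I.
F is the only step now ready → F.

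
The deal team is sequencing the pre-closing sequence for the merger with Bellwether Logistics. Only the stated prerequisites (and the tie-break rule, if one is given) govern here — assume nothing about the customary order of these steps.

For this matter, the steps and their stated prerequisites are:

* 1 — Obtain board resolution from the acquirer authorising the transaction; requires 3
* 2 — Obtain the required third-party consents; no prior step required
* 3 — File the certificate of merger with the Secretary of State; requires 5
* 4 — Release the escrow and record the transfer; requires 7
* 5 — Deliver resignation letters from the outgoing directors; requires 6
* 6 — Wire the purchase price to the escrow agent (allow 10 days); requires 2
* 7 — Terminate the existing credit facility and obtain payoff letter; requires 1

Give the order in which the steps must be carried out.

2 has no prerequisites → 2 first.
That leaves 6 as the only ready step → 6.
Next only 5 has its prerequisites met → 5.
3 needed 5, now all done → 3.
That leaves 1 as the only ready step → 1.
7 needed 1, now all done → 7.
That leaves 4 as the only ready step → 4.

2 → 6 → 5 → 3 → 1 → 7 → 4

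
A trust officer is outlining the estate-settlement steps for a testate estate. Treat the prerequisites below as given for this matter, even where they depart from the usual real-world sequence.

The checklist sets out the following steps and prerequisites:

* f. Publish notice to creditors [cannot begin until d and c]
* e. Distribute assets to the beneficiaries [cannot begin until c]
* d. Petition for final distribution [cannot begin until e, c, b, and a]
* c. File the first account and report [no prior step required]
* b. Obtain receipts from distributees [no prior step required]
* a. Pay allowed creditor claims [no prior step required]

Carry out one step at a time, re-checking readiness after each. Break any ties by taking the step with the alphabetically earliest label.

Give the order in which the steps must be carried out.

a, b and c have no prerequisites; a has the earlier label, so a is first.
Now b and c have their prerequisites met. b has the earlier label, so b next.
That leaves c as the only ready step → c.
e is the only step now ready → e.
d is the only step now ready → d.
f is the only step now ready → f.

a, b, c, e, d, f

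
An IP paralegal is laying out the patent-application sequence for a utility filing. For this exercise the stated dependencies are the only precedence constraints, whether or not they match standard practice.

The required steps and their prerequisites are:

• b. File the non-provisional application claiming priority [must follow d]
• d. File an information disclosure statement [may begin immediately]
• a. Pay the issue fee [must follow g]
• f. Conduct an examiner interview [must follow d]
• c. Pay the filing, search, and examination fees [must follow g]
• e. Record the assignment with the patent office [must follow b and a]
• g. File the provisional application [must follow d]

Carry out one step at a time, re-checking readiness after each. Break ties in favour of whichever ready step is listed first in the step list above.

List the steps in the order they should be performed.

d has no prerequisites → d first.
b, f and g are all available; b is listed earlier → b.
Ready: f and g. f is listed earlier → f.
g is the only step now ready → g.
Now a and c have their prerequisites met. a is listed earlier, so a next.
e now also ready, so the ready set is {c, e}; c is listed earlier → c.
e needed b and a, now all done → e.

d b f g a c e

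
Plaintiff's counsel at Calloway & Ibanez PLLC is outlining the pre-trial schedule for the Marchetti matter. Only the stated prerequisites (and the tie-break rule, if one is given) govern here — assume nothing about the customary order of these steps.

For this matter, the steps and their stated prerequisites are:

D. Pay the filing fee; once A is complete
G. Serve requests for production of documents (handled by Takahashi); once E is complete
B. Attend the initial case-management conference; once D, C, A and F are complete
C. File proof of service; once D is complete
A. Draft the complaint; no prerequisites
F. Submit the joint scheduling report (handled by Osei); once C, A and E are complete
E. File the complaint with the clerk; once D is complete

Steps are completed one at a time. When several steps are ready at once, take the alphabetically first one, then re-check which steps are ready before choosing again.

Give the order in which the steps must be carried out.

A → D → C → E → F → B → G

Only A has no prerequisites, so it is first.
D needed A, now all done → D.
C and E are both available; C has the earlier label → C.
E is the only step now ready → E.
Now F and G have their prerequisites met. F has the earlier label, so F next.
B now also ready, so the ready set is {B, G}; B has the earlier label → B.
That leaves G as the only ready step → G.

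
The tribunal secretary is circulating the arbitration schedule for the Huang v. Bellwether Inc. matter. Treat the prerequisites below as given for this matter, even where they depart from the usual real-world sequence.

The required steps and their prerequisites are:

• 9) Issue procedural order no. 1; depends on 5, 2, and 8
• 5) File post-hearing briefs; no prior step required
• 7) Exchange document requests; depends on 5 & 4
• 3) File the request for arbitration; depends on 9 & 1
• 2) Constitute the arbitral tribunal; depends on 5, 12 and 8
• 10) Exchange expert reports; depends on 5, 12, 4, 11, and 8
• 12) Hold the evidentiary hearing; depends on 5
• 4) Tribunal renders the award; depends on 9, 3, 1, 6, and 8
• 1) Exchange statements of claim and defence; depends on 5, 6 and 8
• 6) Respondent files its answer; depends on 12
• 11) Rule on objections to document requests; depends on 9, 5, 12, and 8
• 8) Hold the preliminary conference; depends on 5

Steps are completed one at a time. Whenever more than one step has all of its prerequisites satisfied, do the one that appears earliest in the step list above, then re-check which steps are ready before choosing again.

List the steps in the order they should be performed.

5 → 12 → 6 → 8 → 2 → 9 → 1 → 3 → 4 → 7 → 11 → 10

5 is the only step with nothing outstanding, so it goes first.
Now 12 and 8 have their prerequisites met. 12 is listed earlier, so 12 next.
6 now also ready, so the ready set is {6, 8}; 6 is listed earlier → 6.
8 is the only step now ready → 8.
Ready: 2 and 1. 2 is listed earlier → 2.
9 now also ready, so the ready set is {9, 1}; 9 is listed earlier → 9.
11 now also ready, so the ready set is {1, 11}; 1 is listed earlier → 1.
3 now also ready, so the ready set is {3, 11}; 3 is listed earlier → 3.
Now 4 and 11 have their prerequisites met. 4 is listed earlier, so 4 next.
7 now also ready, so the ready set is {7, 11}; 7 is listed earlier → 7.
11 is the only step now ready → 11.
Next only 10 has its prerequisites met → 10.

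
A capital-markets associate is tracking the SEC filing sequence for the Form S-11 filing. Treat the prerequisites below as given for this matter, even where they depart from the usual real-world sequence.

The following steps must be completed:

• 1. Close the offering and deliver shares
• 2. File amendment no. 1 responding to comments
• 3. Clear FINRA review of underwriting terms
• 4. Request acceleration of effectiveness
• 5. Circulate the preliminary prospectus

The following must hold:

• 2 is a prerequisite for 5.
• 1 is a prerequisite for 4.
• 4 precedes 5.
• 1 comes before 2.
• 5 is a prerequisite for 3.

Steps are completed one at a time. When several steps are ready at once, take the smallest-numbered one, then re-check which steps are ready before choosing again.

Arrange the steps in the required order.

1, 2, 4, 5, 3

Only 1 has no prerequisites, so it is first.
2 and 4 are both available; 2 has the earlier label → 2.
4 is the only step now ready → 4.
That leaves 5 as the only ready step → 5.
Next only 3 has its prerequisites met → 3.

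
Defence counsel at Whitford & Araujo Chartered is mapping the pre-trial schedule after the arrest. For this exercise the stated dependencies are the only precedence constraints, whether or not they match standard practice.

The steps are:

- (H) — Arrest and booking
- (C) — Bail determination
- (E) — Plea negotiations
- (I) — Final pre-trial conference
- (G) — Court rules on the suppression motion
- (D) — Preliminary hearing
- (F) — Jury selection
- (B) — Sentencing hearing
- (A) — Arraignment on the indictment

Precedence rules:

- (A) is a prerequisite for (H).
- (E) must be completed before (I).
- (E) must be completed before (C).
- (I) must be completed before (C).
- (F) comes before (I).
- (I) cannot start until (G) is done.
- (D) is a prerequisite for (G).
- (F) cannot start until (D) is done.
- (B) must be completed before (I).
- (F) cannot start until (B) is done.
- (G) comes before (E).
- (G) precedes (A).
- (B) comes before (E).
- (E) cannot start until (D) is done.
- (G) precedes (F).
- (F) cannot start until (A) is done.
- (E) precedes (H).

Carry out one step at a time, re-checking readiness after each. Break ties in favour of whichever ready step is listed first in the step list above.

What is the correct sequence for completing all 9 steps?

(D), (G), (B), (E), (A), (H), (F), (I), (C)

Nothing is required for (D) and (B). (D) is listed earlier → (D) first.
(G) and (B) are both available; (G) is listed earlier → (G).
(A) now also ready, so the ready set is {(B), (A)}; (B) is listed earlier → (B).
(E) now also ready, so the ready set is {(E), (A)}; (E) is listed earlier → (E).
That leaves (A) as the only ready step → (A).
Now (H) and (F) have their prerequisites met. (H) is listed earlier, so (H) next.
Next only (F) has its prerequisites met → (F).
(I) needed (E), (G), (F) and (B), now all done → (I).
Next only (C) has its prerequisites met → (C).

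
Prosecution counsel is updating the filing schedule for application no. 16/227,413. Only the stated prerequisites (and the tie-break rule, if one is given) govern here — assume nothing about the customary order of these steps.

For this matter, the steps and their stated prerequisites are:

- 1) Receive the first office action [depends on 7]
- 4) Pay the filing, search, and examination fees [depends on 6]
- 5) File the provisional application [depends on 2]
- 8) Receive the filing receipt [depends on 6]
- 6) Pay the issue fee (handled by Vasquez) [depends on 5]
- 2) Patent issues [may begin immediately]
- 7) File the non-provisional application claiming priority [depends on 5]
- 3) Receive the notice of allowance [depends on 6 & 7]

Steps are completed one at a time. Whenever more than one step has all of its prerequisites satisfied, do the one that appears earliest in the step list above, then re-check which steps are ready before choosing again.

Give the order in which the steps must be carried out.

2 → 5 → 6 → 4 → 8 → 7 → 1 → 3

2 is the only step with nothing outstanding, so it goes first.
5 needed 2, now all done → 5.
Now 6 and 7 have their prerequisites met. 6 is listed earlier, so 6 next.
4, 8 and 7 are all available; 4 is listed earlier → 4.
Now 8 and 7 have their prerequisites met. 8 is listed earlier, so 8 next.
7 is the only step now ready → 7.
Ready: 1 and 3. 1 is listed earlier → 1.
Next only 3 has its prerequisites met → 3.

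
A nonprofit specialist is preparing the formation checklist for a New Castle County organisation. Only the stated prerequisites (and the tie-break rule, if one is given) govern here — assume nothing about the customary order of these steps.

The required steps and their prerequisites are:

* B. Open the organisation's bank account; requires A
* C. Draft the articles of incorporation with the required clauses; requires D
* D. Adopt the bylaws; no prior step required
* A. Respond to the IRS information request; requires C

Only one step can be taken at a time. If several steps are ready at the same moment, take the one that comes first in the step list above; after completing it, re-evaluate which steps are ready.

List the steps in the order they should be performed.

D C A B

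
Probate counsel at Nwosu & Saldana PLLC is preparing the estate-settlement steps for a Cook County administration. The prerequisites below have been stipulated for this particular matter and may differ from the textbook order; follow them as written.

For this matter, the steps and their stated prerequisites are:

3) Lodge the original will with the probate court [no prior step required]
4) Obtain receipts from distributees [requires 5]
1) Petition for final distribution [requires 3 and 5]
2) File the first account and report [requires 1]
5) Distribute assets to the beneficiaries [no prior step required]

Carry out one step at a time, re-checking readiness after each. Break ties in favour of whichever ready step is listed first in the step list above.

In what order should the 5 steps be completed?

3 5 4 1 2

Nothing is required for 3 and 5. 3 is listed earlier → 3 first.
Next only 5 has its prerequisites met → 5.
Ready: 4 and 1. 4 is listed earlier → 4.
1 needed 3 and 5, now all done → 1.
Next only 2 has its prerequisites met → 2.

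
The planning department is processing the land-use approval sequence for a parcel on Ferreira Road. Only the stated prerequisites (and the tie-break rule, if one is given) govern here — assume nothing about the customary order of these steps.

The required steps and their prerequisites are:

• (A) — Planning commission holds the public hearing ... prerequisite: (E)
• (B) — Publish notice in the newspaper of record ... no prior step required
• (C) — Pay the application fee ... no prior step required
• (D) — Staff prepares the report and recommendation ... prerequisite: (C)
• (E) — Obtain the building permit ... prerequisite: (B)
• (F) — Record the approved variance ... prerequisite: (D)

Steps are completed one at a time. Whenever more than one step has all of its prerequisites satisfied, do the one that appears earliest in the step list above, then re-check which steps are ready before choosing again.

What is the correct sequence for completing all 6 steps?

(B) and (C) have no prerequisites; (B) is listed earlier, so (B) is first.
(E) now also ready, so the ready set is {(C), (E)}; (C) is listed earlier → (C).
Now (D) and (E) have their prerequisites met. (D) is listed earlier, so (D) next.
(F) now also ready, so the ready set is {(E), (F)}; (E) is listed earlier → (E).
(A) now also ready, so the ready set is {(A), (F)}; (A) is listed earlier → (A).
(F) needed (D), now all done → (F).

(B) → (C) → (D) → (E) → (A) → (F)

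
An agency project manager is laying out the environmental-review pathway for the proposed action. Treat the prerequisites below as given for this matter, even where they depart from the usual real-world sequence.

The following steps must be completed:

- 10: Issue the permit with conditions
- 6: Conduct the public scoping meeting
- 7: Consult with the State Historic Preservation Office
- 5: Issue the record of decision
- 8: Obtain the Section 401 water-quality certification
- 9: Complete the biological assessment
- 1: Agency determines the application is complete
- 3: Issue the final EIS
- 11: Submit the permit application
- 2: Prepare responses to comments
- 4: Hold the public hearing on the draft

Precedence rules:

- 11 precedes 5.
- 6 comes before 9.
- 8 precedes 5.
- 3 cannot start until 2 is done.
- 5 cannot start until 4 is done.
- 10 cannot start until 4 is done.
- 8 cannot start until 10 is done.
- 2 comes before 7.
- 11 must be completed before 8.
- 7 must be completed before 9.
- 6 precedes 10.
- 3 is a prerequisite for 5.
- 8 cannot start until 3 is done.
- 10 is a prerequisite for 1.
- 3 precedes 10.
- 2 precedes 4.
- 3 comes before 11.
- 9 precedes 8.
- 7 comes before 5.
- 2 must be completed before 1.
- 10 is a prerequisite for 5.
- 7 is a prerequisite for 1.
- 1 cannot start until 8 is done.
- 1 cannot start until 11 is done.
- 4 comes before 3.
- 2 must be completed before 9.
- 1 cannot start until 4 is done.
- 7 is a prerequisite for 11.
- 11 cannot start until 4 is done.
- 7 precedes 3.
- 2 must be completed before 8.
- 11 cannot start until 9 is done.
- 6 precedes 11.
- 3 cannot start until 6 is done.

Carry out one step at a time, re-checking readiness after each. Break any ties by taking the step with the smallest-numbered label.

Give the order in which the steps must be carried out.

2 4 6 7 3 9 10 11 8 1 5

Nothing is required for 2 and 6. 2 has the earlier label → 2 first.
4, 6 and 7 are all available; 4 has the earlier label → 4.
Now 6 and 7 have their prerequisites met. 6 has the earlier label, so 6 next.
7 needed 2, now all done → 7.
3 and 9 are both available; 3 has the earlier label → 3.
Now 9 and 10 have their prerequisites met. 9 has the earlier label, so 9 next.
11 now also ready, so the ready set is {10, 11}; 10 has the earlier label → 10.
11 needed 3, 4, 6, 7 and 9, now all done → 11.
8 needed 2, 3, 9, 10 and 11, now all done → 8.
1 and 5 are both available; 1 has the earlier label → 1.
That leaves 5 as the only ready step → 5.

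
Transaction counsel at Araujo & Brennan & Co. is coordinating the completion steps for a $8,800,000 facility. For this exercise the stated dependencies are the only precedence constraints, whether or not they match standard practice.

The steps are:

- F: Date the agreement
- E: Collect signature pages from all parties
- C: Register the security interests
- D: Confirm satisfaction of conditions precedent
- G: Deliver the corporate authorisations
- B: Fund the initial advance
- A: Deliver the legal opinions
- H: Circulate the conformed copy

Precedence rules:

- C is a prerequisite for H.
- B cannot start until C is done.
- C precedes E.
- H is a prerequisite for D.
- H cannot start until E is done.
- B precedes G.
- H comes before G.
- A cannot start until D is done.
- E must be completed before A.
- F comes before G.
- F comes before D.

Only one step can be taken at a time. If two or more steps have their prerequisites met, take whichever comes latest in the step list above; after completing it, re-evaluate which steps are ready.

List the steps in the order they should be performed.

C, B, E, H, F, G, D, A

C and F have no prerequisites; C is listed later, so C is first.
Ready: B, E and F. B is listed later → B.
Now E and F have their prerequisites met. E is listed later, so E next.
H and F are both available; H is listed later → H.
Next only F has its prerequisites met → F.
G and D are both available; G is listed later → G.
D is the only step now ready → D.
A needed D and E, now all done → A.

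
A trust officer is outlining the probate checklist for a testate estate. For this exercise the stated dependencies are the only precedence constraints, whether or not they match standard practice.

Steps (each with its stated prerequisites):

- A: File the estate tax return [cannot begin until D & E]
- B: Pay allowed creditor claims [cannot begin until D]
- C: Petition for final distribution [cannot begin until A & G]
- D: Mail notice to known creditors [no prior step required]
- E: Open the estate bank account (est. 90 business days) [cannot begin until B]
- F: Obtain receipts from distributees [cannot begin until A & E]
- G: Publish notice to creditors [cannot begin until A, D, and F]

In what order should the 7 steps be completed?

D → B → E → A → F → G → C

Only D has no prerequisites, so it is first.
B is the only step now ready → B.
Next only E has its prerequisites met → E.
A needed D and E, now all done → A.
That leaves F as the only ready step → F.
G is the only step now ready → G.
That leaves C as the only ready step → C.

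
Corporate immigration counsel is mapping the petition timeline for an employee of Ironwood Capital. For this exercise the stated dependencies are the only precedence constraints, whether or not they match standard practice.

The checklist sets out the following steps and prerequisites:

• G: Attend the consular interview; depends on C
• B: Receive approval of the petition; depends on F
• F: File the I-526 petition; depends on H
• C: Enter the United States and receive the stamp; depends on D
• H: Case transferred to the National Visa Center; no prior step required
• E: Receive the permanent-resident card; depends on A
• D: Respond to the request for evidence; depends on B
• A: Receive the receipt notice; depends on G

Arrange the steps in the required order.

H → F → B → D → C → G → A → E

Only H has no prerequisites, so it is first.
That leaves F as the only ready step → F.
That leaves B as the only ready step → B.
D needed B, now all done → D.
C needed D, now all done → C.
That leaves G as the only ready step → G.
A needed G, now all done → A.
E is the only step now ready → E.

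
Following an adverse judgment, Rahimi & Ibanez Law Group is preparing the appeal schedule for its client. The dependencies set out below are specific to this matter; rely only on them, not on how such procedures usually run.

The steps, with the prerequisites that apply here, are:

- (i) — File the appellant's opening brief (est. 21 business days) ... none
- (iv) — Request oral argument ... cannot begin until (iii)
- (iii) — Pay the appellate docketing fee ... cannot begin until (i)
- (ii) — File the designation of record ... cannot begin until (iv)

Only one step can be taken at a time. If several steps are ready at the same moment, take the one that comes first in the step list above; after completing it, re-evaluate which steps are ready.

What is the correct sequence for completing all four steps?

(i) (iii) (iv) (ii)

(i) is the only step with nothing outstanding, so it goes first.
That leaves (iii) as the only ready step → (iii).
(iv) needed (iii), now all done → (iv).
(ii) is the only step now ready → (ii).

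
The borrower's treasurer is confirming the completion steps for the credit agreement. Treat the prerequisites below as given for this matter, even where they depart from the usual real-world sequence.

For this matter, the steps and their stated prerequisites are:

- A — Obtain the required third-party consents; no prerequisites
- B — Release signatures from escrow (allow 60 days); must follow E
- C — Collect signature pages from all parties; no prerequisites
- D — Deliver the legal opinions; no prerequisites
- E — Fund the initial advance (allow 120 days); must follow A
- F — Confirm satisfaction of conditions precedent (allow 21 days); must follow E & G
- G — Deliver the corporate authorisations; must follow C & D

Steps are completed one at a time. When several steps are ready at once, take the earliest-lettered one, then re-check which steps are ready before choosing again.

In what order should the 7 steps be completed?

Nothing is required for A, C and D. A has the earlier label → A first.
Now C, D and E have their prerequisites met. C has the earlier label, so C next.
Ready: D and E. D has the earlier label → D.
E and G are both available; E has the earlier label → E.
B now also ready, so the ready set is {B, G}; B has the earlier label → B.
G needed C and D, now all done → G.
Next only F has its prerequisites met → F.

A C D E B G F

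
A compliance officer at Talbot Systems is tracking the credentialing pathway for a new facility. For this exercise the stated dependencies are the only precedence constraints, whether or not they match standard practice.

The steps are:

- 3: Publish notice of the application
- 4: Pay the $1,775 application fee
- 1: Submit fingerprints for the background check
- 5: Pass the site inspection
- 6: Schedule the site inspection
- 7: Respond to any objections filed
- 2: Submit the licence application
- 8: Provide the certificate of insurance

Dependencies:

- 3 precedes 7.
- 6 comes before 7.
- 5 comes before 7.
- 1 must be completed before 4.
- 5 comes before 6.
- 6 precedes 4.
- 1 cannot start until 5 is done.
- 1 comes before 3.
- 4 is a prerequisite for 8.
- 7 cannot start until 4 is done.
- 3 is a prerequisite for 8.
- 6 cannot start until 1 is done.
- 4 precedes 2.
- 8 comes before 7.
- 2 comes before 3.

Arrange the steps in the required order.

5 has no prerequisites → 5 first.
1 needed 5, now all done → 1.
6 needed 1 and 5, now all done → 6.
4 needed 1 and 6, now all done → 4.
That leaves 2 as the only ready step → 2.
3 is the only step now ready → 3.
8 needed 3 and 4, now all done → 8.
Next only 7 has its prerequisites met → 7.

5, 1, 6, 4, 2, 3, 8, 7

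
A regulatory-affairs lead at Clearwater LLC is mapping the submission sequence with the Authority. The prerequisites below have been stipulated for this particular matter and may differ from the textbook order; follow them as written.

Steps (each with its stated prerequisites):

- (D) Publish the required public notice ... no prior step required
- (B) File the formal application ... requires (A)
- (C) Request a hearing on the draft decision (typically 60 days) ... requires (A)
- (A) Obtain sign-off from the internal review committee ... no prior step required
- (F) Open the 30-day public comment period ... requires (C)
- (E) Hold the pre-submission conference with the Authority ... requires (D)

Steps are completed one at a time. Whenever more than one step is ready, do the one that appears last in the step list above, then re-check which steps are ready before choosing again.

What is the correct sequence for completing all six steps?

(A), (C), (F), (B), (D), (E)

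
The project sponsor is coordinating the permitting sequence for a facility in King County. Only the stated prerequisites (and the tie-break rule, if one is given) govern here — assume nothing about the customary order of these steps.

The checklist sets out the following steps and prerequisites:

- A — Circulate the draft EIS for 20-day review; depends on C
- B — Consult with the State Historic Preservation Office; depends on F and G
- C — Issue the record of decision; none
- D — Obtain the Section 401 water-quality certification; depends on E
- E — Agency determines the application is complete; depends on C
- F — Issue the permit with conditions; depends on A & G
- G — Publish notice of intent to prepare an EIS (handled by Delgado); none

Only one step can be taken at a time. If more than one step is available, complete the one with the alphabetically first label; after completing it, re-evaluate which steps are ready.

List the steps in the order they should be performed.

C and G have no prerequisites; C has the earlier label, so C is first.
Ready: A, E and G. A has the earlier label → A.
Ready: E and G. E has the earlier label → E.
D now also ready, so the ready set is {D, G}; D has the earlier label → D.
That leaves G as the only ready step → G.
Next only F has its prerequisites met → F.
Next only B has its prerequisites met → B.

C, A, E, D, G, F, B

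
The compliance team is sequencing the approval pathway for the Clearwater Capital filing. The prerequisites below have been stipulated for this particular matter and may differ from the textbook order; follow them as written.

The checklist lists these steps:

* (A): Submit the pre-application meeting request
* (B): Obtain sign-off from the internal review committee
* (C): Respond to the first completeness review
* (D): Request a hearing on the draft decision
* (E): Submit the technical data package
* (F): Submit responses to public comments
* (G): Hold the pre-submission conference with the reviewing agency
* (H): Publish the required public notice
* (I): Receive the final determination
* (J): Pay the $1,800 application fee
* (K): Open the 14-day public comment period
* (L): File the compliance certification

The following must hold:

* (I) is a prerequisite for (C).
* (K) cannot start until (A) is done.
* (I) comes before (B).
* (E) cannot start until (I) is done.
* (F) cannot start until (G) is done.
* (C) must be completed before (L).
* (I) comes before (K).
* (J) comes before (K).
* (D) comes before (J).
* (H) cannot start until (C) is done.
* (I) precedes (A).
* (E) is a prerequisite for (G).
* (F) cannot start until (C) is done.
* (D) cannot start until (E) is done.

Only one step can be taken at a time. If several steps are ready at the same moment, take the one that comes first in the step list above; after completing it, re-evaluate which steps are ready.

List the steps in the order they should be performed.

Only (I) has no prerequisites, so it is first.
Ready: (A), (B), (C) and (E). (A) is listed earlier → (A).
Ready: (B), (C) and (E). (B) is listed earlier → (B).
Now (C) and (E) have their prerequisites met. (C) is listed earlier, so (C) next.
(H) and (L) now also ready, so the ready set is {(E), (H), (L)}; (E) is listed earlier → (E).
(D), (G), (H) and (L) are all available; (D) is listed earlier → (D).
(J) now also ready, so the ready set is {(G), (H), (J), (L)}; (G) is listed earlier → (G).
Ready: (F), (H), (J) and (L). (F) is listed earlier → (F).
(H), (J) and (L) are all available; (H) is listed earlier → (H).
Ready: (J) and (L). (J) is listed earlier → (J).
Now (K) and (L) have their prerequisites met. (K) is listed earlier, so (K) next.
Next only (L) has its prerequisites met → (L).

(I) (A) (B) (C) (E) (D) (G) (F) (H) (J) (K) (L)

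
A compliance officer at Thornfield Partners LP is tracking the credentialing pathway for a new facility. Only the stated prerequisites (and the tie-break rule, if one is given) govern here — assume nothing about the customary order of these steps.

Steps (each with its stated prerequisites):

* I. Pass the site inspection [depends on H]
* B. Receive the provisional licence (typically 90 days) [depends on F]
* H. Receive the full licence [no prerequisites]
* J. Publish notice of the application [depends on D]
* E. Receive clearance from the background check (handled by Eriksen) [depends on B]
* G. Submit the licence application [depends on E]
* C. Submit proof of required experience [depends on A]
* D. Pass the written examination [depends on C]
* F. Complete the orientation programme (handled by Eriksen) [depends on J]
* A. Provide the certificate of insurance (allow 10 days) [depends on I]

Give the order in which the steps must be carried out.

H is the only step with nothing outstanding, so it goes first.
Next only I has its prerequisites met → I.
A is the only step now ready → A.
That leaves C as the only ready step → C.
D needed C, now all done → D.
J needed D, now all done → J.
F needed J, now all done → F.
B is the only step now ready → B.
E is the only step now ready → E.
Next only G has its prerequisites met → G.

H, I, A, C, D, J, F, B, E, G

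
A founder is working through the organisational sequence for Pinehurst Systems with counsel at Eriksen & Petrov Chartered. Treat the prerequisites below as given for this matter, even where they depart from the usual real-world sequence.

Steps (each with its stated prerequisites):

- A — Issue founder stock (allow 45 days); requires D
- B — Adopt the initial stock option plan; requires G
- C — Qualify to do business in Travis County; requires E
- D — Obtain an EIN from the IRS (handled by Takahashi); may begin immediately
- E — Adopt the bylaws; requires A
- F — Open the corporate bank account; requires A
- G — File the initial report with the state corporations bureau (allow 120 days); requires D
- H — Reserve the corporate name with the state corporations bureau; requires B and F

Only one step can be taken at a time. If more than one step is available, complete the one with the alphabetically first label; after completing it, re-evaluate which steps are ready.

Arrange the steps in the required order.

D → A → E → C → F → G → B → H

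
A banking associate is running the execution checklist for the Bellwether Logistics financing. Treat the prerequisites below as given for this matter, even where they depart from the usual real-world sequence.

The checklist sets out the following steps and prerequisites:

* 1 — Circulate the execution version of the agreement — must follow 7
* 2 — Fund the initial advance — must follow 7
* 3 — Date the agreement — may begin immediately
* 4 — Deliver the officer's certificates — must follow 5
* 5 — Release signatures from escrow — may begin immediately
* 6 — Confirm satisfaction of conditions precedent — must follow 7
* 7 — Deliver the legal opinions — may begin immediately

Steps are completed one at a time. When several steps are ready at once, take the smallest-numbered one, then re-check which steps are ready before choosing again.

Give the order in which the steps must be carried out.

3, 5 and 7 have no prerequisites; 3 has the earlier label, so 3 is first.
Ready: 5 and 7. 5 has the earlier label → 5.
Ready: 4 and 7. 4 has the earlier label → 4.
Next only 7 has its prerequisites met → 7.
1, 2 and 6 are all available; 1 has the earlier label → 1.
Now 2 and 6 have their prerequisites met. 2 has the earlier label, so 2 next.
6 needed 7, now all done → 6.

3, 5, 4, 7, 1, 2, 6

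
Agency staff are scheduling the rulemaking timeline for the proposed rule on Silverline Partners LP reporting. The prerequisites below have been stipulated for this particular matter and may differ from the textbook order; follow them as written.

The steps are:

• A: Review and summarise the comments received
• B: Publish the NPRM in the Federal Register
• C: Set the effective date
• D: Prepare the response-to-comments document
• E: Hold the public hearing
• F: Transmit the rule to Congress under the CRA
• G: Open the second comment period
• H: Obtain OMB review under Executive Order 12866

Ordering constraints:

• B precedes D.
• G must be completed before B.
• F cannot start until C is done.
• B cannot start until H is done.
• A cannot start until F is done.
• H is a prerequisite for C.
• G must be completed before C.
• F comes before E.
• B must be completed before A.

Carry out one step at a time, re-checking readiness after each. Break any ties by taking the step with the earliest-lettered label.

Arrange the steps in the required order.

G and H have no prerequisites; G has the earlier label, so G is first.
Next only H has its prerequisites met → H.
B and C are both available; B has the earlier label → B.
C and D are both available; C has the earlier label → C.
Now D and F have their prerequisites met. D has the earlier label, so D next.
Next only F has its prerequisites met → F.
Ready: A and E. A has the earlier label → A.
E is the only step now ready → E.

G, H, B, C, D, F, A, E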